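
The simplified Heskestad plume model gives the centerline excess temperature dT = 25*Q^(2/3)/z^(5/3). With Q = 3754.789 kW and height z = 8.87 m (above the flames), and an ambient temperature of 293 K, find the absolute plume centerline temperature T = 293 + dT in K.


Q^(2/3) = 241.58
z^(5/3) = 38.008
dT = 25 * 241.58 / 38.008 = 158.90 K
T = 293 + 158.90 = 451.90 K

451.90 K


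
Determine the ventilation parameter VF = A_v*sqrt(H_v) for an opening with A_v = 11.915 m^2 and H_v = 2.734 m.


sqrt(H_v) = 1.6535
VF = 11.915 * 1.6535 = 19.701 m^(5/2)

19.701 m^(5/2)


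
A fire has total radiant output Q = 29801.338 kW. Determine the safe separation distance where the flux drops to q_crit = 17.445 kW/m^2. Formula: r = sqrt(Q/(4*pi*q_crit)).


4*pi*q_crit = 219.22
Q/(4*pi*q_crit) = 135.94
r = sqrt(135.94) = 11.659 m

11.659 m


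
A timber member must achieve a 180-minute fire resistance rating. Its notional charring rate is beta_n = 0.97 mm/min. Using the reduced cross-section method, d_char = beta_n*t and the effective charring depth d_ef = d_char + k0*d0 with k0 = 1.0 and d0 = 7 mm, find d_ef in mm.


d_char = 0.97 * 180 = 174.6 mm
d_ef = 174.6 + 1.0*7 = 181.6 mm

181.6 mm


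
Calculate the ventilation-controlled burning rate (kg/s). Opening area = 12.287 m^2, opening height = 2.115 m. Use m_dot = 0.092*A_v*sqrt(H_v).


sqrt(H_v) = 1.4543
m_dot = 0.092 * 12.287 * 1.4543 = 1.6440 kg/s

1.6440 kg/s


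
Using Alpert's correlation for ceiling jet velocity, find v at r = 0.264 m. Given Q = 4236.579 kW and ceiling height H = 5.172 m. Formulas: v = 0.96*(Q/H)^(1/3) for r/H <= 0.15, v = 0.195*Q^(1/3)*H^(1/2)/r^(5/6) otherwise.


r/H = 0.264 / 5.172 = 0.051044
r/H <= 0.15, so v = 0.96*(Q/H)^(1/3)
Q/H = 819.14
(Q/H)^(1/3) = 9.3566
v = 0.96 * 9.3566 = 8.9824 m/s

8.9824 m/s


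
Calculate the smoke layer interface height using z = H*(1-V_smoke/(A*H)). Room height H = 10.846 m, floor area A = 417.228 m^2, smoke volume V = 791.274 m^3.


V/(A*H) = 0.17486
1 - 0.17486 = 0.82514
z = 10.846 * 0.82514 = 8.9495 m

8.9495 m


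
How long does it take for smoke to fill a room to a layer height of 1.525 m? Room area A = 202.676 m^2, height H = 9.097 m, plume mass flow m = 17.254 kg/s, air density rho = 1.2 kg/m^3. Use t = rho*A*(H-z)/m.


H - z = 7.572 m
t = 1.2 * 202.676 * 7.572 / 17.254 = 106.73 s

106.73 s


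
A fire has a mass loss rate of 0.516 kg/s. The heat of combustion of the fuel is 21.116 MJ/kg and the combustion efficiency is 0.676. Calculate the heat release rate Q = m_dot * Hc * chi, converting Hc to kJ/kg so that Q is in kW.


Hc = 21.116 MJ/kg = 21.116 * 1000 kJ/kg = 21116 kJ/kg
Q = 0.516 kg/s * 21116 kJ/kg * 0.676 = 7365.6 kW

7365.6 kW


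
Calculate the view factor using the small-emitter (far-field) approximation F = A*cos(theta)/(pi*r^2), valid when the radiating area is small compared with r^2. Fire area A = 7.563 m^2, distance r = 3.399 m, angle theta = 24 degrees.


cos(24 deg) = 0.91355
pi*r^2 = 36.295
F = 7.563 * 0.91355 / 36.295 = 0.19036

0.19036


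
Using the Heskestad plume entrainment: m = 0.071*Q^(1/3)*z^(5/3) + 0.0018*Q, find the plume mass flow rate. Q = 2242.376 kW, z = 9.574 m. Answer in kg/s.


Q^(1/3) = 13.089
z^(5/3) = 43.167
First term = 0.071 * 13.089 * 43.167 = 40.116
Second term = 0.0018 * 2242.376 = 4.0363
m = 44.152 kg/s

44.152 kg/s


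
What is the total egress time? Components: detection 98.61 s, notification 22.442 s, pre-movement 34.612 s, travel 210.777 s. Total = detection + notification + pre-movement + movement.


Total = 98.61 + 22.442 + 34.612 + 210.777 = 366.441 s

366.441 s


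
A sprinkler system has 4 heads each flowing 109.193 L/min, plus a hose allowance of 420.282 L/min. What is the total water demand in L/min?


Sprinkler demand = 4 * 109.193 = 436.772 L/min
Total = 436.772 + 420.282 = 857.054 L/min

857.054 L/min


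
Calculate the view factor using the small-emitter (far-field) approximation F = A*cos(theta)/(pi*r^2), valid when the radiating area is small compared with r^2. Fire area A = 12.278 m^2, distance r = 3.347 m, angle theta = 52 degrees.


cos(52 deg) = 0.61566
pi*r^2 = 35.193
F = 12.278 * 0.61566 / 35.193 = 0.21479

0.21479


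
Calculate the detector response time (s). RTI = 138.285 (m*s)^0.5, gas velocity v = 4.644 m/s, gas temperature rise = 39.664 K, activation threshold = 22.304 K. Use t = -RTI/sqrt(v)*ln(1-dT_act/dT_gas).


dT_act/dT_gas = 0.56232
ln(1 - 0.56232) = -0.82628
t = -138.285 / sqrt(4.644) * -0.82628 = 53.022 s

53.022 s


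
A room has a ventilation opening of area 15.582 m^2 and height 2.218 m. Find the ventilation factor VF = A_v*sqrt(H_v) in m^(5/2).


sqrt(H_v) = 1.4893
VF = 15.582 * 1.4893 = 23.206 m^(5/2)

23.206 m^(5/2)


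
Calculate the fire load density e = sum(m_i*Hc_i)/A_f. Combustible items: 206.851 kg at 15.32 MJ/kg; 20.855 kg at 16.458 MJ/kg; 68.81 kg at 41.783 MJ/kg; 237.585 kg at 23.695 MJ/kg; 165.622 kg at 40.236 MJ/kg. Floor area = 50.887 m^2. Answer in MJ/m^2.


Total energy = 206.851*15.32 + 20.855*16.458 + 68.81*41.783 + 237.585*23.695 + 165.622*40.236
= 3168.957 + 343.2316 + 2875.088 + 5629.577 + 6663.967
= 18680.82 MJ
e = 18680.82 / 50.887 = 367.10 MJ/m^2

367.10 MJ/m^2


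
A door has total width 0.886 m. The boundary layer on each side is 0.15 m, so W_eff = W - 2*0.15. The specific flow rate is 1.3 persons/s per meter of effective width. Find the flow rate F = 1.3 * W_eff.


W_eff = 0.886 - 0.30 = 0.586 m
F = 1.3 * 0.586 = 0.76180 persons/s

0.76180 persons/s


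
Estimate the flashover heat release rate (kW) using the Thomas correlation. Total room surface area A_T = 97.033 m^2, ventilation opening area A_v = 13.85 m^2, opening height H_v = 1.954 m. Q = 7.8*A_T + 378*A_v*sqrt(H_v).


7.8*A_T = 756.86
sqrt(H_v) = 1.3979
378*A_v*sqrt(H_v) = 7318.2
Q = 756.86 + 7318.2 = 8075.1 kW

8075.1 kW


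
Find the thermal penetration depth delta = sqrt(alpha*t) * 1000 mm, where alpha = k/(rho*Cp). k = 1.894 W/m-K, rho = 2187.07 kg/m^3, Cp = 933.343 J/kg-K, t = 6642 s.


alpha = 1.894 / (2187.07 * 933.343) = 9.2785e-07 m^2/s
alpha * t = 0.0061628
delta = sqrt(0.0061628) * 1000 = 78.503 mm

78.503 mm


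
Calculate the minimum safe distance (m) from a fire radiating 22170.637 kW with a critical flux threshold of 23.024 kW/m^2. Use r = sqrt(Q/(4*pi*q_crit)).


4*pi*q_crit = 289.33
Q/(4*pi*q_crit) = 76.628
r = sqrt(76.628) = 8.7537 m

8.7537 m


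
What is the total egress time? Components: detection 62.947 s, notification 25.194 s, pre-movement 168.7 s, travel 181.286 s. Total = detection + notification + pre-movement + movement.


Total = 62.947 + 25.194 + 168.7 + 181.286 = 438.127 s

438.127 s


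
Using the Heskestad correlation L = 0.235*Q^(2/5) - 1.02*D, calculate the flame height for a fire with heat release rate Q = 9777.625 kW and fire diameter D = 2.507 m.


Q^(2/5) = 39.454
0.235 * Q^(2/5) = 9.2717
1.02 * D = 2.5571
L = 6.7146 m

6.7146 m


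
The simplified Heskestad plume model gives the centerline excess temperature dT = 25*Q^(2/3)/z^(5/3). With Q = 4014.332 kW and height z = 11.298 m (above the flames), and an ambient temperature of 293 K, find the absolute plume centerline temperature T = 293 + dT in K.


Q^(2/3) = 252.59
z^(5/3) = 56.886
dT = 25 * 252.59 / 56.886 = 111.01 K
T = 293 + 111.01 = 404.01 K

404.01 K


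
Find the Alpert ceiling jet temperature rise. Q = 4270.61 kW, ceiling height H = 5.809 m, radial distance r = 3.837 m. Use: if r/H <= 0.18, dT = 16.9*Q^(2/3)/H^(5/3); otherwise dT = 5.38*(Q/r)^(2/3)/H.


r/H = 3.837 / 5.809 = 0.66053
r/H > 0.18, so dT = 5.38*(Q/r)^(2/3)/H
Q/r = 1113.0
(Q/r)^(2/3) = 107.40
dT = 5.38 * 107.40 / 5.809 = 99.467 K

99.467 K


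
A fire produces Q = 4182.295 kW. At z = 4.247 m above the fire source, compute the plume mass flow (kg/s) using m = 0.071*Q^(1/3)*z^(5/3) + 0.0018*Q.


Q^(1/3) = 16.112
z^(5/3) = 11.138
First term = 0.071 * 16.112 * 11.138 = 12.741
Second term = 0.0018 * 4182.295 = 7.5281
m = 20.269 kg/s

20.269 kg/s


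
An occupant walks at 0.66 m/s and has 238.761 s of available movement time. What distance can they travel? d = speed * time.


d = 0.66 * 238.761 = 157.58 m

157.58 m


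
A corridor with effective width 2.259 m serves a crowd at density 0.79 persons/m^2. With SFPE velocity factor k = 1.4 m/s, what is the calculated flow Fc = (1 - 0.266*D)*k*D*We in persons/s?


1 - 0.266*D = 1 - 0.266*0.79 = 0.78986
Fs = 0.78986 * 1.4 * 0.79 = 0.87359 persons/(s*m)
Fc = 0.87359 * 2.259 = 1.9734 persons/s

1.9734 persons/s


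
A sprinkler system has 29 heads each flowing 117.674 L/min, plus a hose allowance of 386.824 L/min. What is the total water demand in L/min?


Sprinkler demand = 29 * 117.674 = 3412.546 L/min
Total = 3412.546 + 386.824 = 3799.37 L/min

3799.37 L/min


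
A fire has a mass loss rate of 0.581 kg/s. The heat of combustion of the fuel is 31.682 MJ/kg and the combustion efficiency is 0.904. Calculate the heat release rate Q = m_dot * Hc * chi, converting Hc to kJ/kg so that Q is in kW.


Hc = 31.682 MJ/kg = 31.682 * 1000 kJ/kg = 31682 kJ/kg
Q = 0.581 kg/s * 31682 kJ/kg * 0.904 = 16640 kW

16640 kW


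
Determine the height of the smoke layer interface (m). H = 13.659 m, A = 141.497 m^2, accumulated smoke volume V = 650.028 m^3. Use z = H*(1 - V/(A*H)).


V/(A*H) = 0.33633
1 - 0.33633 = 0.66367
z = 13.659 * 0.66367 = 9.0651 m

9.0651 m


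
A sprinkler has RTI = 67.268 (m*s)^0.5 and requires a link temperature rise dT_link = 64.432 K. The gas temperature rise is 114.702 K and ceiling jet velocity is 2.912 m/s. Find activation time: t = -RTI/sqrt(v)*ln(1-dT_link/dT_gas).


dT_link/dT_gas = 0.56173
ln(1 - 0.56173) = -0.82493
t = -67.268 / sqrt(2.912) * -0.82493 = 32.518 s

32.518 s


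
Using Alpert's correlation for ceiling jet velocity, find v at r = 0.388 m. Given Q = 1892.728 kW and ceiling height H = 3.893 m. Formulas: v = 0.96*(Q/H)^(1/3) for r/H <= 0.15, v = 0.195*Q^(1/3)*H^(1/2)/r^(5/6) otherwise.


r/H = 0.388 / 3.893 = 0.099666
r/H <= 0.15, so v = 0.96*(Q/H)^(1/3)
Q/H = 486.19
(Q/H)^(1/3) = 7.8632
v = 0.96 * 7.8632 = 7.5487 m/s

7.5487 m/s


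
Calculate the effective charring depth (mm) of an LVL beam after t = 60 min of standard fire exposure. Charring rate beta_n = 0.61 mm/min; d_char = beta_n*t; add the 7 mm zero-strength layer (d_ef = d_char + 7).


d_char = 0.61 * 60 = 36.6 mm
d_ef = 36.6 + 1.0*7 = 43.6 mm

43.6 mm


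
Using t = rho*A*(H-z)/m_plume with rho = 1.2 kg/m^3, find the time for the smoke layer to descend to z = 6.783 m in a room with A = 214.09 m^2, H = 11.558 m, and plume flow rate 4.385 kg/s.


H - z = 4.775 m
t = 1.2 * 214.09 * 4.775 / 4.385 = 279.76 s

279.76 s


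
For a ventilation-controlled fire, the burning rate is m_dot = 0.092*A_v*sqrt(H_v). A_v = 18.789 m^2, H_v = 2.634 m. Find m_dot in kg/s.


sqrt(H_v) = 1.6230
m_dot = 0.092 * 18.789 * 1.6230 = 2.8054 kg/s

2.8054 kg/s


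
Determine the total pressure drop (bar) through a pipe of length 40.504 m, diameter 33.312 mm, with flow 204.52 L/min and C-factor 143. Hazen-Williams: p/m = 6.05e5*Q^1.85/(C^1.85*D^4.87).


Q^1.85 = 18830
C^1.85 = 9713.4
D^4.87 = 2.6006e+07
p/m = 0.045100 bar/m
p_total = 0.045100 * 40.504 = 1.8267 bar

1.8267 bar


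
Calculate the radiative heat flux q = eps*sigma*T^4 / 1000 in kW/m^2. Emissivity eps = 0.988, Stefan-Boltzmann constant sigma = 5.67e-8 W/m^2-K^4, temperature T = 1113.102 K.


T^4 = 1.5351e+12
q = 0.988 * 5.67e-8 * 1.5351e+12 / 1000 = 85.996 kW/m^2

85.996 kW/m^2


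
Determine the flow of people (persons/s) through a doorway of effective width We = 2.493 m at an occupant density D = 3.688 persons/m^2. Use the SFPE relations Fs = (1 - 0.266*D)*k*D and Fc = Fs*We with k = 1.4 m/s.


1 - 0.266*D = 1 - 0.266*3.688 = 0.018992
Fs = 0.018992 * 1.4 * 3.688 = 0.098059 persons/(s*m)
Fc = 0.098059 * 2.493 = 0.24446 persons/s

0.24446 persons/s


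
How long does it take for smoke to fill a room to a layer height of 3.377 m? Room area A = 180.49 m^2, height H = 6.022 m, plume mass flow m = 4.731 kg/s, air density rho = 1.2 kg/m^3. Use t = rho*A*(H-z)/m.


H - z = 2.645 m
t = 1.2 * 180.49 * 2.645 / 4.731 = 121.09 s

121.09 s


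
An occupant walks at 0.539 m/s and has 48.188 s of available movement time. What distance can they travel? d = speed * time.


d = 0.539 * 48.188 = 25.973 m

25.973 m


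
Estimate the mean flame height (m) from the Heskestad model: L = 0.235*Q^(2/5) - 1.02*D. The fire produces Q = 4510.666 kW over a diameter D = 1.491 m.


Q^(2/5) = 28.953
0.235 * Q^(2/5) = 6.8040
1.02 * D = 1.5208
L = 5.2832 m

5.2832 m


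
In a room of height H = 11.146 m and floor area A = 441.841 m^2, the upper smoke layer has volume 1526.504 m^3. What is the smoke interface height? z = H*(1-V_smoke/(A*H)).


V/(A*H) = 0.30997
1 - 0.30997 = 0.69003
z = 11.146 * 0.69003 = 7.6911 m

7.6911 m


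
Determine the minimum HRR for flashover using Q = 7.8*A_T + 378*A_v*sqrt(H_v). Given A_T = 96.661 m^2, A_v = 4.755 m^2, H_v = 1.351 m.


7.8*A_T = 753.96
sqrt(H_v) = 1.1623
378*A_v*sqrt(H_v) = 2089.2
Q = 753.96 + 2089.2 = 2843.1 kW

2843.1 kW


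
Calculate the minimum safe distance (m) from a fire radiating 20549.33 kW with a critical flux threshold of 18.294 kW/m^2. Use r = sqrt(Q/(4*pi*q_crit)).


4*pi*q_crit = 229.89
Q/(4*pi*q_crit) = 89.388
r = sqrt(89.388) = 9.4545 m

9.4545 m


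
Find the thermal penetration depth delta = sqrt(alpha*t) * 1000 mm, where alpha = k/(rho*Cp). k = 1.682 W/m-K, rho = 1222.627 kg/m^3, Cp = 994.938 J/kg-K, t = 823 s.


alpha = 1.682 / (1222.627 * 994.938) = 1.3827e-06 m^2/s
alpha * t = 0.0011380
delta = sqrt(0.0011380) * 1000 = 33.734 mm

33.734 mm


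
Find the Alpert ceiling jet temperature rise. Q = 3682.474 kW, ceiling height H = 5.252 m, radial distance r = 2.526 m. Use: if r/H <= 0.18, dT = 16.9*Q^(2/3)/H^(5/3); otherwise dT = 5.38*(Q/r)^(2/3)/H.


r/H = 2.526 / 5.252 = 0.48096
r/H > 0.18, so dT = 5.38*(Q/r)^(2/3)/H
Q/r = 1457.8
(Q/r)^(2/3) = 128.57
dT = 5.38 * 128.57 / 5.252 = 131.70 K

131.70 K


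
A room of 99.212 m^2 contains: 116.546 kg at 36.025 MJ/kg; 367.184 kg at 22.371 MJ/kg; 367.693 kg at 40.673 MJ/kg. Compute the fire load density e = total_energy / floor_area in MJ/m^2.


Total energy = 116.546*36.025 + 367.184*22.371 + 367.693*40.673
= 4198.570 + 8214.273 + 14955.18
= 27368.02 MJ
e = 27368.02 / 99.212 = 275.85 MJ/m^2

275.85 MJ/m^2


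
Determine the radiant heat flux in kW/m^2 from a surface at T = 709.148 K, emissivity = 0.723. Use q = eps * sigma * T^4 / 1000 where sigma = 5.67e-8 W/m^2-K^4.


T^4 = 2.5290e+11
q = 0.723 * 5.67e-8 * 2.5290e+11 / 1000 = 10.367 kW/m^2

10.367 kW/m^2


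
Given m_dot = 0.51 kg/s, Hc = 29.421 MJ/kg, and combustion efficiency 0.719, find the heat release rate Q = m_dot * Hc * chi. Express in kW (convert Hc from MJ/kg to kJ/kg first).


Hc = 29.421 MJ/kg = 29.421 * 1000 kJ/kg = 29421 kJ/kg
Q = 0.51 kg/s * 29421 kJ/kg * 0.719 = 10788 kW

10788 kW


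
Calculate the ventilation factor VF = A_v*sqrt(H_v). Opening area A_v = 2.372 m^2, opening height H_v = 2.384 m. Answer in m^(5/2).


sqrt(H_v) = 1.5440
VF = 2.372 * 1.5440 = 3.6624 m^(5/2)

3.6624 m^(5/2)


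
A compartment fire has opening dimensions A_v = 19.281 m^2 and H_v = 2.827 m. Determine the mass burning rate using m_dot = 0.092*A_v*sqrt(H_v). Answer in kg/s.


sqrt(H_v) = 1.6814
m_dot = 0.092 * 19.281 * 1.6814 = 2.9825 kg/s

2.9825 kg/s


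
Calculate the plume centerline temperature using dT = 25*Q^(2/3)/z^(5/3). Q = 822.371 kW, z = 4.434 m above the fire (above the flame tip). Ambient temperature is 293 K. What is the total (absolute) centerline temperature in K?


Q^(2/3) = 87.777
z^(5/3) = 11.967
dT = 25 * 87.777 / 11.967 = 183.37 K
T = 293 + 183.37 = 476.37 K

476.37 K


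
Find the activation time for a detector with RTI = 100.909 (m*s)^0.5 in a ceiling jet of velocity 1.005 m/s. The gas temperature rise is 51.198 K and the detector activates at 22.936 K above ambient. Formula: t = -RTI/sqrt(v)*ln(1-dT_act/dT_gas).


dT_act/dT_gas = 0.44799
ln(1 - 0.44799) = -0.59418
t = -100.909 / sqrt(1.005) * -0.59418 = 59.809 s

59.809 s


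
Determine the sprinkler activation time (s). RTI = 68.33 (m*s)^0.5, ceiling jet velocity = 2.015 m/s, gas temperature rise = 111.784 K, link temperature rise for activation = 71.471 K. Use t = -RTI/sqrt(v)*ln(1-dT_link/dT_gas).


dT_link/dT_gas = 0.63937
ln(1 - 0.63937) = -1.0199
t = -68.33 / sqrt(2.015) * -1.0199 = 49.094 s

49.094 s


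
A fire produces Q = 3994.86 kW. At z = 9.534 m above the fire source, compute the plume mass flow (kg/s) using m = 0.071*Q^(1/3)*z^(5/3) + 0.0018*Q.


Q^(1/3) = 15.867
z^(5/3) = 42.867
First term = 0.071 * 15.867 * 42.867 = 48.293
Second term = 0.0018 * 3994.86 = 7.1907
m = 55.484 kg/s

55.484 kg/s


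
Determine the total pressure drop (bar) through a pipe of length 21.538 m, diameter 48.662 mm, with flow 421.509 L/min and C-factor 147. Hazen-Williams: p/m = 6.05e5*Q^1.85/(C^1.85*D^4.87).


Q^1.85 = 71762
C^1.85 = 10222
D^4.87 = 1.6467e+08
p/m = 0.025793 bar/m
p_total = 0.025793 * 21.538 = 0.55552 bar

0.55552 bar


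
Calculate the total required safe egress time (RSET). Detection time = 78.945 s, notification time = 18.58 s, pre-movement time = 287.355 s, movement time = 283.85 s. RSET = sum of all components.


Total = 78.945 + 18.58 + 287.355 + 283.85 = 668.73 s

668.73 s


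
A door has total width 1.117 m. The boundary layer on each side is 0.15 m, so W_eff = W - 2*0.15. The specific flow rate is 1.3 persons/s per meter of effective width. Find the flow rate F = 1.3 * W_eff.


W_eff = 1.117 - 0.30 = 0.817 m
F = 1.3 * 0.817 = 1.0621 persons/s

1.0621 persons/s


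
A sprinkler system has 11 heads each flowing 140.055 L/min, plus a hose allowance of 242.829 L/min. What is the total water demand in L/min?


Sprinkler demand = 11 * 140.055 = 1540.605 L/min
Total = 1540.605 + 242.829 = 1783.434 L/min

1783.434 L/min


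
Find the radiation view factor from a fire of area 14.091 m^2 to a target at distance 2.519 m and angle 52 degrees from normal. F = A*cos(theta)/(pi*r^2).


cos(52 deg) = 0.61566
pi*r^2 = 19.935
F = 14.091 * 0.61566 / 19.935 = 0.43519

0.43519


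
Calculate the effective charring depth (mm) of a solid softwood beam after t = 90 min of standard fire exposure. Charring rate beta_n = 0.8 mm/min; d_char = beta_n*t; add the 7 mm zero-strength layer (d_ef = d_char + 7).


d_char = 0.8 * 90 = 72 mm
d_ef = 72 + 1.0*7 = 79 mm

79 mm


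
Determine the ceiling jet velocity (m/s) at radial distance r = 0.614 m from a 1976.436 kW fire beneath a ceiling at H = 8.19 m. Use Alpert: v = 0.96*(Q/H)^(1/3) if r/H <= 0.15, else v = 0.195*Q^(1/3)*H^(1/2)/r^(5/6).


r/H = 0.614 / 8.19 = 0.074969
r/H <= 0.15, so v = 0.96*(Q/H)^(1/3)
Q/H = 241.32
(Q/H)^(1/3) = 6.2259
v = 0.96 * 6.2259 = 5.9768 m/s

5.9768 m/s


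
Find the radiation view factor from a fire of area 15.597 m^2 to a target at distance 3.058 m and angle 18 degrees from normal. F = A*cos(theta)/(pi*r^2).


cos(18 deg) = 0.95106
pi*r^2 = 29.378
F = 15.597 * 0.95106 / 29.378 = 0.50492

0.50492


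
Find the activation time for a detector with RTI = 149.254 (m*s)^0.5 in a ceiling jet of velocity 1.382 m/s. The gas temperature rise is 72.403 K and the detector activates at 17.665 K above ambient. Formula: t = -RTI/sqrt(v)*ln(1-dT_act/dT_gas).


dT_act/dT_gas = 0.24398
ln(1 - 0.24398) = -0.27969
t = -149.254 / sqrt(1.382) * -0.27969 = 35.510 s

35.510 s


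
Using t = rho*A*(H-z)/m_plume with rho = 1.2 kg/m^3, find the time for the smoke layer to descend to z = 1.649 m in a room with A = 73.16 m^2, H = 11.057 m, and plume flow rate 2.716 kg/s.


H - z = 9.408 m
t = 1.2 * 73.16 * 9.408 / 2.716 = 304.10 s

304.10 s


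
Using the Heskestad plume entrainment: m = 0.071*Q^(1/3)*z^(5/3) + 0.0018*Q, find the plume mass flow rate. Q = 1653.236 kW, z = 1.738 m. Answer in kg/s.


Q^(1/3) = 11.824
z^(5/3) = 2.5124
First term = 0.071 * 11.824 * 2.5124 = 2.1092
Second term = 0.0018 * 1653.236 = 2.9758
m = 5.0850 kg/s

5.0850 kg/s


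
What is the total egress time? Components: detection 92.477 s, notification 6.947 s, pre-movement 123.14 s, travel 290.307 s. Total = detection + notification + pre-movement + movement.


Total = 92.477 + 6.947 + 123.14 + 290.307 = 512.871 s

512.871 s


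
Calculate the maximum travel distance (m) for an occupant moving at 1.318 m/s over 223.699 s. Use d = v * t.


d = 1.318 * 223.699 = 294.84 m

294.84 m


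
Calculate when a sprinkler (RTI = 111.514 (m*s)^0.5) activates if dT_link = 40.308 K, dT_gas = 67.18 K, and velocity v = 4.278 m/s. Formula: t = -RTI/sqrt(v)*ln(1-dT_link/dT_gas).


dT_link/dT_gas = 0.6
ln(1 - 0.6) = -0.91629
t = -111.514 / sqrt(4.278) * -0.91629 = 49.402 s

49.402 s


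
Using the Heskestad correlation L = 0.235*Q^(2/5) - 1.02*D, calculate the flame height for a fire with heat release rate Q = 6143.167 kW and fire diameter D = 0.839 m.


Q^(2/5) = 32.761
0.235 * Q^(2/5) = 7.6988
1.02 * D = 0.85578
L = 6.8431 m

6.8431 m


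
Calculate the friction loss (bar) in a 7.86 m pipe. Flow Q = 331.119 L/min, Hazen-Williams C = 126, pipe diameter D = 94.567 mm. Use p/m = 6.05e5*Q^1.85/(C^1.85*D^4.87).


Q^1.85 = 45917
C^1.85 = 7685.7
D^4.87 = 4.1865e+09
p/m = 0.00086335 bar/m
p_total = 0.00086335 * 7.86 = 0.0067860 bar

0.0067860 bar


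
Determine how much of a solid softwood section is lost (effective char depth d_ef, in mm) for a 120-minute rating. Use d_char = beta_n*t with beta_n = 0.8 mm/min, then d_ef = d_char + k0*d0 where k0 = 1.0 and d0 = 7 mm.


d_char = 0.8 * 120 = 96 mm
d_ef = 96 + 1.0*7 = 103 mm

103 mm


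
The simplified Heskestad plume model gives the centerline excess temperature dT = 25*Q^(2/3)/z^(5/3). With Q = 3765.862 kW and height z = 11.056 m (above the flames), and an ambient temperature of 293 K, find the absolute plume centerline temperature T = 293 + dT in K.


Q^(2/3) = 242.05
z^(5/3) = 54.869
dT = 25 * 242.05 / 54.869 = 110.29 K
T = 293 + 110.29 = 403.29 K

403.29 K


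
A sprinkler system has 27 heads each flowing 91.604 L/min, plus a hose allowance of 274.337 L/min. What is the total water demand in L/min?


Sprinkler demand = 27 * 91.604 = 2473.308 L/min
Total = 2473.308 + 274.337 = 2747.645 L/min

2747.645 L/min


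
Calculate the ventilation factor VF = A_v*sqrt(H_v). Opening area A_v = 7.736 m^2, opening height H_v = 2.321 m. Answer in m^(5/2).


sqrt(H_v) = 1.5235
VF = 7.736 * 1.5235 = 11.786 m^(5/2)

11.786 m^(5/2)


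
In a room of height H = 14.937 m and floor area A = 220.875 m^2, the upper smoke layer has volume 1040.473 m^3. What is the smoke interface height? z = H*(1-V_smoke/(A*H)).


V/(A*H) = 0.31537
1 - 0.31537 = 0.68463
z = 14.937 * 0.68463 = 10.226 m

10.226 m


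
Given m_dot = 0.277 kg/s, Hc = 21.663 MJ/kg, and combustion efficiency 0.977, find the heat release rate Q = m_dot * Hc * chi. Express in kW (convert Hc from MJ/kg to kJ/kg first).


Hc = 21.663 MJ/kg = 21.663 * 1000 kJ/kg = 21663 kJ/kg
Q = 0.277 kg/s * 21663 kJ/kg * 0.977 = 5862.6 kW

5862.6 kW


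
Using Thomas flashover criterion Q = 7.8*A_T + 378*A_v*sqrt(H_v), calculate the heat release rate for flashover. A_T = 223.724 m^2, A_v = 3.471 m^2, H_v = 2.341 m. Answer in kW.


7.8*A_T = 1745.0
sqrt(H_v) = 1.5300
378*A_v*sqrt(H_v) = 2007.5
Q = 1745.0 + 2007.5 = 3752.5 kW

3752.5 kW


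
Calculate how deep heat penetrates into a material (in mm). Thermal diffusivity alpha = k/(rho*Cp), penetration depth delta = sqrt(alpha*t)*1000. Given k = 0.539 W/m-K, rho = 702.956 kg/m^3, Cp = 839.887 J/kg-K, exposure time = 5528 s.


alpha = 0.539 / (702.956 * 839.887) = 9.1293e-07 m^2/s
alpha * t = 0.0050467
delta = sqrt(0.0050467) * 1000 = 71.040 mm

71.040 mm


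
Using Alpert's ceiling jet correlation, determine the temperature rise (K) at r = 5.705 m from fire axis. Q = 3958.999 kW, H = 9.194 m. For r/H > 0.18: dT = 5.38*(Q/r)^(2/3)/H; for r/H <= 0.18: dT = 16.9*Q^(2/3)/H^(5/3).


r/H = 5.705 / 9.194 = 0.62051
r/H > 0.18, so dT = 5.38*(Q/r)^(2/3)/H
Q/r = 693.95
(Q/r)^(2/3) = 78.383
dT = 5.38 * 78.383 / 9.194 = 45.867 K

45.867 K


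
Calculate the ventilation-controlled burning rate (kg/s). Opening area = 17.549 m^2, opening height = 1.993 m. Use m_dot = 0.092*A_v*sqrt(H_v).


sqrt(H_v) = 1.4117
m_dot = 0.092 * 17.549 * 1.4117 = 2.2793 kg/s

2.2793 kg/s


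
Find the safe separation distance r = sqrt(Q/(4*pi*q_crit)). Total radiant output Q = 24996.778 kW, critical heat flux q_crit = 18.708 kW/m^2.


4*pi*q_crit = 235.09
Q/(4*pi*q_crit) = 106.33
r = sqrt(106.33) = 10.312 m

10.312 m


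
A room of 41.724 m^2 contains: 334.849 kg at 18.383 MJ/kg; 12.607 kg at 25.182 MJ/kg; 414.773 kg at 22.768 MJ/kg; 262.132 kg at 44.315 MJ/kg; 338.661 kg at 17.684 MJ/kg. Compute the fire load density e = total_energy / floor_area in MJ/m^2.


Total energy = 334.849*18.383 + 12.607*25.182 + 414.773*22.768 + 262.132*44.315 + 338.661*17.684
= 6155.529 + 317.4695 + 9443.552 + 11616.38 + 5988.881
= 33521.81 MJ
e = 33521.81 / 41.724 = 803.42 MJ/m^2

803.42 MJ/m^2


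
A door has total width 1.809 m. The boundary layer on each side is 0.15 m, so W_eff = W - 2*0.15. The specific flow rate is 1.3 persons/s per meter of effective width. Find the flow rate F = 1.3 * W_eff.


W_eff = 1.809 - 0.30 = 1.509 m
F = 1.3 * 1.509 = 1.9617 persons/s

1.9617 persons/s


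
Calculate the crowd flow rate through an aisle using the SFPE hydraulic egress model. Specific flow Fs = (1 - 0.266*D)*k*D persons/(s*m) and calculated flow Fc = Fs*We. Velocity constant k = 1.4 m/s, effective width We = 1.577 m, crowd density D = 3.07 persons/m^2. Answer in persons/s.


1 - 0.266*D = 1 - 0.266*3.07 = 0.18338
Fs = 0.18338 * 1.4 * 3.07 = 0.78817 persons/(s*m)
Fc = 0.78817 * 1.577 = 1.2429 persons/s

1.2429 persons/s


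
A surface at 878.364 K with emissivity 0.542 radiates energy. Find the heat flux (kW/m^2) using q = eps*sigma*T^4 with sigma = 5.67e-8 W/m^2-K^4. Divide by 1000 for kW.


T^4 = 5.9525e+11
q = 0.542 * 5.67e-8 * 5.9525e+11 / 1000 = 18.293 kW/m^2

18.293 kW/m^2


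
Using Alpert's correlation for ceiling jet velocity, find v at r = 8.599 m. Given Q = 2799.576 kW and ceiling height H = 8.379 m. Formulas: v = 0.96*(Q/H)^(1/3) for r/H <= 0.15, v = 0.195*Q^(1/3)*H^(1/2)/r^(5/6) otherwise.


r/H = 8.599 / 8.379 = 1.0263
r/H > 0.15, so v = 0.195*Q^(1/3)*H^(1/2)/r^(5/6)
Q^(1/3) = 14.094
H^(1/2) = 2.8947
r^(5/6) = 6.0077
v = 0.195 * 14.094 * 2.8947 / 6.0077 = 1.3242 m/s

1.3242 m/s


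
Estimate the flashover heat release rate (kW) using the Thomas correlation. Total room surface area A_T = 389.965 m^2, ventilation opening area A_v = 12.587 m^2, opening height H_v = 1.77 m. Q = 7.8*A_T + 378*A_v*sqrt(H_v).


7.8*A_T = 3041.727
sqrt(H_v) = 1.3304
378*A_v*sqrt(H_v) = 6330.0
Q = 3041.727 + 6330.0 = 9371.7 kW

9371.7 kW


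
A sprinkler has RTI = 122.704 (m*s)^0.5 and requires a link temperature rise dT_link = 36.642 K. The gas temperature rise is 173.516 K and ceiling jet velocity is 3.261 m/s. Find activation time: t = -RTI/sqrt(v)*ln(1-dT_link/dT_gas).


dT_link/dT_gas = 0.21117
ln(1 - 0.21117) = -0.23721
t = -122.704 / sqrt(3.261) * -0.23721 = 16.118 s

16.118 s


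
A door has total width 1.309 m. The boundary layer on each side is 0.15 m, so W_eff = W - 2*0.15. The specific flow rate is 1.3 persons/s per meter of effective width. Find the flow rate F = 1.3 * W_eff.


W_eff = 1.309 - 0.30 = 1.009 m
F = 1.3 * 1.009 = 1.3117 persons/s

1.3117 persons/s


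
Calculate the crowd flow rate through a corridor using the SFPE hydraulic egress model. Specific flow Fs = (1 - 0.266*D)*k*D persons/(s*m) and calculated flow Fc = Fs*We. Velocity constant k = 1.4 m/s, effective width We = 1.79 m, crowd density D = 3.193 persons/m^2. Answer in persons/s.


1 - 0.266*D = 1 - 0.266*3.193 = 0.15066
Fs = 0.15066 * 1.4 * 3.193 = 0.67349 persons/(s*m)
Fc = 0.67349 * 1.79 = 1.2055 persons/s

1.2055 persons/s


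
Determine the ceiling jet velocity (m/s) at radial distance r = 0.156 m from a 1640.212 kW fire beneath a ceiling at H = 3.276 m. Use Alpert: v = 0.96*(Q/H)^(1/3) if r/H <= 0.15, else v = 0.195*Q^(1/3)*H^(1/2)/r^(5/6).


r/H = 0.156 / 3.276 = 0.047619
r/H <= 0.15, so v = 0.96*(Q/H)^(1/3)
Q/H = 500.68
(Q/H)^(1/3) = 7.9406
v = 0.96 * 7.9406 = 7.6230 m/s

7.6230 m/s


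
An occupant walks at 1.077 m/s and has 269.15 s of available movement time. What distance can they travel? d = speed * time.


d = 1.077 * 269.15 = 289.87 m

289.87 m


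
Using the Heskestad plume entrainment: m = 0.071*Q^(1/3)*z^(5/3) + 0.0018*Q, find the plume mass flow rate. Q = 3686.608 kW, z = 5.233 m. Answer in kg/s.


Q^(1/3) = 15.448
z^(5/3) = 15.773
First term = 0.071 * 15.448 * 15.773 = 17.300
Second term = 0.0018 * 3686.608 = 6.6359
m = 23.936 kg/s

23.936 kg/s


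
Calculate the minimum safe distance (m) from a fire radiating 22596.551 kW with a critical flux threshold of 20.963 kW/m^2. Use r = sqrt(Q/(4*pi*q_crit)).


4*pi*q_crit = 263.43
Q/(4*pi*q_crit) = 85.779
r = sqrt(85.779) = 9.2617 m

9.2617 m


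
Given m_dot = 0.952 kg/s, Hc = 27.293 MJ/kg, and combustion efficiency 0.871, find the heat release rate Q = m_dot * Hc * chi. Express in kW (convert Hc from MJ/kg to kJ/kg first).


Hc = 27.293 MJ/kg = 27.293 * 1000 kJ/kg = 27293 kJ/kg
Q = 0.952 kg/s * 27293 kJ/kg * 0.871 = 22631 kW

22631 kW


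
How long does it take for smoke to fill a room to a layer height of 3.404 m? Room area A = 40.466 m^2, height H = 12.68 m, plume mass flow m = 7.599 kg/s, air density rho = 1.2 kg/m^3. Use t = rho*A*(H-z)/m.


H - z = 9.276 m
t = 1.2 * 40.466 * 9.276 / 7.599 = 59.276 s

59.276 s


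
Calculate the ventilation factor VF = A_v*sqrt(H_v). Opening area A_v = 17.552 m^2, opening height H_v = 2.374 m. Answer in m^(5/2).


sqrt(H_v) = 1.5408
VF = 17.552 * 1.5408 = 27.044 m^(5/2)

27.044 m^(5/2)


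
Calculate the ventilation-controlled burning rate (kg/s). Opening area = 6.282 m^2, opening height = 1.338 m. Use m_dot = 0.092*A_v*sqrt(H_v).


sqrt(H_v) = 1.1567
m_dot = 0.092 * 6.282 * 1.1567 = 0.66852 kg/s

0.66852 kg/s


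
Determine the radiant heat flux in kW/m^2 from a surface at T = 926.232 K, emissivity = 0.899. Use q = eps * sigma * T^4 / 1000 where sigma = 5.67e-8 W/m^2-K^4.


T^4 = 7.3600e+11
q = 0.899 * 5.67e-8 * 7.3600e+11 / 1000 = 37.516 kW/m^2

37.516 kW/m^2


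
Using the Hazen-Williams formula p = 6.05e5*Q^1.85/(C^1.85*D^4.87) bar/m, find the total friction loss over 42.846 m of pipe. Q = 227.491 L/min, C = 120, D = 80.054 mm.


Q^1.85 = 22929
C^1.85 = 7022.4
D^4.87 = 1.8598e+09
p/m = 0.0010621 bar/m
p_total = 0.0010621 * 42.846 = 0.045508 bar

0.045508 bar


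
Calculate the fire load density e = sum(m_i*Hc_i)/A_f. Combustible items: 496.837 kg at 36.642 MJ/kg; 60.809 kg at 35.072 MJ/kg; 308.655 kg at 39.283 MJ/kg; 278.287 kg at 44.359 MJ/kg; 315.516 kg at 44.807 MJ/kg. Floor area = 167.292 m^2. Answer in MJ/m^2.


Total energy = 496.837*36.642 + 60.809*35.072 + 308.655*39.283 + 278.287*44.359 + 315.516*44.807
= 18205.10 + 2132.693 + 12124.89 + 12344.53 + 14137.33
= 58944.55 MJ
e = 58944.55 / 167.292 = 352.35 MJ/m^2

352.35 MJ/m^2


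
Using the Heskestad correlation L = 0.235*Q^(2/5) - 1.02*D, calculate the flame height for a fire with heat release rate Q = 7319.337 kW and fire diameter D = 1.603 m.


Q^(2/5) = 35.139
0.235 * Q^(2/5) = 8.2577
1.02 * D = 1.6351
L = 6.6226 m

6.6226 m


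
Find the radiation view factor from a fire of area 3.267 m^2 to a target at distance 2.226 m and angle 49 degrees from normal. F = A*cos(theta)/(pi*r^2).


cos(49 deg) = 0.65606
pi*r^2 = 15.567
F = 3.267 * 0.65606 / 15.567 = 0.13769

0.13769


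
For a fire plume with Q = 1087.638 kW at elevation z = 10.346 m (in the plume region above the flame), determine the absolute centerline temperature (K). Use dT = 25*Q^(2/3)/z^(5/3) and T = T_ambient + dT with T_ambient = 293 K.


Q^(2/3) = 105.76
z^(5/3) = 49.123
dT = 25 * 105.76 / 49.123 = 53.824 K
T = 293 + 53.824 = 346.82 K

346.82 K


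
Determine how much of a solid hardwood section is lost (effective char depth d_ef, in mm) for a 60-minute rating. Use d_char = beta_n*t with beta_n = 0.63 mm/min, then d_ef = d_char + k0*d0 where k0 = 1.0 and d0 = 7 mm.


d_char = 0.63 * 60 = 37.8 mm
d_ef = 37.8 + 1.0*7 = 44.8 mm

44.8 mm


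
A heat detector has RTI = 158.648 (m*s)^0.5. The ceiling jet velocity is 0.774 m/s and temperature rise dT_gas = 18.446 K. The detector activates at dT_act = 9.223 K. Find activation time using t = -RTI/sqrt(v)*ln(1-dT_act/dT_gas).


dT_act/dT_gas = 0.5
ln(1 - 0.5) = -0.69315
t = -158.648 / sqrt(0.774) * -0.69315 = 124.99 s

124.99 s


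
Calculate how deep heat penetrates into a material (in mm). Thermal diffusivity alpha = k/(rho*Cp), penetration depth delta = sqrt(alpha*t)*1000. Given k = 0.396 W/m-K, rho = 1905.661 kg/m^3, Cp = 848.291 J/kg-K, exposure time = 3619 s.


alpha = 0.396 / (1905.661 * 848.291) = 2.4497e-07 m^2/s
alpha * t = 0.00088653
delta = sqrt(0.00088653) * 1000 = 29.775 mm

29.775 mm


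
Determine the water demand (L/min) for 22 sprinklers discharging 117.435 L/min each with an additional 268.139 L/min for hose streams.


Sprinkler demand = 22 * 117.435 = 2583.57 L/min
Total = 2583.57 + 268.139 = 2851.709 L/min

2851.709 L/min


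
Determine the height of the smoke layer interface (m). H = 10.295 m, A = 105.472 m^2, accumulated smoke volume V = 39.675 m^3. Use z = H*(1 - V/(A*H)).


V/(A*H) = 0.036539
1 - 0.036539 = 0.96346
z = 10.295 * 0.96346 = 9.9188 m

9.9188 m


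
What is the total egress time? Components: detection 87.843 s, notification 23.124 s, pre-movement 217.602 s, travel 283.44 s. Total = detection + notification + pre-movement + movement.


Total = 87.843 + 23.124 + 217.602 + 283.44 = 612.009 s

612.009 s


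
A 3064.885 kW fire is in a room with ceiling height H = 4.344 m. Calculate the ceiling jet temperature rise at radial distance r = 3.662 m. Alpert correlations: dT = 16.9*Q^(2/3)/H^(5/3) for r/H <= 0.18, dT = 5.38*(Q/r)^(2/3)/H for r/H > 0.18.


r/H = 3.662 / 4.344 = 0.84300
r/H > 0.18, so dT = 5.38*(Q/r)^(2/3)/H
Q/r = 836.94
(Q/r)^(2/3) = 88.810
dT = 5.38 * 88.810 / 4.344 = 109.99 K

109.99 K


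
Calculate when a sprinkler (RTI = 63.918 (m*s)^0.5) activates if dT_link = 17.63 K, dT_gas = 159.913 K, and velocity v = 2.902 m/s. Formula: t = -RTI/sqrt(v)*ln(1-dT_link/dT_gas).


dT_link/dT_gas = 0.11025
ln(1 - 0.11025) = -0.11681
t = -63.918 / sqrt(2.902) * -0.11681 = 4.3829 s

4.3829 s


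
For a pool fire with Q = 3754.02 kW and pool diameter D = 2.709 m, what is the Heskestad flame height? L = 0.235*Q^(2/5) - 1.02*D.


Q^(2/5) = 26.903
0.235 * Q^(2/5) = 6.3222
1.02 * D = 2.7632
L = 3.5590 m

3.5590 m


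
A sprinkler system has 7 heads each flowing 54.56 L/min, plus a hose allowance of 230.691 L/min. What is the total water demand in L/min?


Sprinkler demand = 7 * 54.56 = 381.92 L/min
Total = 381.92 + 230.691 = 612.611 L/min

612.611 L/min


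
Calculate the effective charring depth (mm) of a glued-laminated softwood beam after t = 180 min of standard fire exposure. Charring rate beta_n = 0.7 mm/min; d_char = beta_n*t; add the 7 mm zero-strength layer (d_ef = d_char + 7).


d_char = 0.7 * 180 = 126 mm
d_ef = 126 + 1.0*7 = 133 mm

133 mm


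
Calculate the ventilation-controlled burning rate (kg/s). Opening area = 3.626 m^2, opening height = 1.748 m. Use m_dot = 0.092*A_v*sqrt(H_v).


sqrt(H_v) = 1.3221
m_dot = 0.092 * 3.626 * 1.3221 = 0.44105 kg/s

0.44105 kg/s


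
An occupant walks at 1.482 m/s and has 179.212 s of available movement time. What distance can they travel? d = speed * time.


d = 1.482 * 179.212 = 265.59 m

265.59 m


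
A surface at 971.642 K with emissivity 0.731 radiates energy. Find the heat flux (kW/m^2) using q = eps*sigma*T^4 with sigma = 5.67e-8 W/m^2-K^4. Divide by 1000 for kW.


T^4 = 8.9130e+11
q = 0.731 * 5.67e-8 * 8.9130e+11 / 1000 = 36.942 kW/m^2

36.942 kW/m^2


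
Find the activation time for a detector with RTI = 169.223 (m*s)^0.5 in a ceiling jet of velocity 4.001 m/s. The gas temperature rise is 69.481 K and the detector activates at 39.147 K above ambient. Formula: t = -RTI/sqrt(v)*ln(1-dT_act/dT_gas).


dT_act/dT_gas = 0.56342
ln(1 - 0.56342) = -0.82878
t = -169.223 / sqrt(4.001) * -0.82878 = 70.116 s

70.116 s


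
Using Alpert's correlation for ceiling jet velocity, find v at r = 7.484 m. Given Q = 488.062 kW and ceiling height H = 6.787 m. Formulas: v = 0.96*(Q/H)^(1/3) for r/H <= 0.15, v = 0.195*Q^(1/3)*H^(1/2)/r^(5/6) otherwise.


r/H = 7.484 / 6.787 = 1.1027
r/H > 0.15, so v = 0.195*Q^(1/3)*H^(1/2)/r^(5/6)
Q^(1/3) = 7.8733
H^(1/2) = 2.6052
r^(5/6) = 5.3511
v = 0.195 * 7.8733 * 2.6052 / 5.3511 = 0.74746 m/s

0.74746 m/s


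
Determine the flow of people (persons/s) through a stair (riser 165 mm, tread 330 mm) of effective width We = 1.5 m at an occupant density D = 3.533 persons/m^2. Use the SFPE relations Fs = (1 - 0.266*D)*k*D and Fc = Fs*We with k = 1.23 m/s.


1 - 0.266*D = 1 - 0.266*3.533 = 0.060222
Fs = 0.060222 * 1.23 * 3.533 = 0.26170 persons/(s*m)
Fc = 0.26170 * 1.5 = 0.39255 persons/s

0.39255 persons/s


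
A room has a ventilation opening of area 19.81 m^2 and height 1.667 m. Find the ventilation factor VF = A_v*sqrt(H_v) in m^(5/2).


sqrt(H_v) = 1.2911
VF = 19.81 * 1.2911 = 25.577 m^(5/2)

25.577 m^(5/2)


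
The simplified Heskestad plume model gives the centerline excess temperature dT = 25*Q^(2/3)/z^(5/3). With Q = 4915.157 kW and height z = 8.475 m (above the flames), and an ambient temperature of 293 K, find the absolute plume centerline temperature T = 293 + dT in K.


Q^(2/3) = 289.08
z^(5/3) = 35.229
dT = 25 * 289.08 / 35.229 = 205.15 K
T = 293 + 205.15 = 498.15 K

498.15 K


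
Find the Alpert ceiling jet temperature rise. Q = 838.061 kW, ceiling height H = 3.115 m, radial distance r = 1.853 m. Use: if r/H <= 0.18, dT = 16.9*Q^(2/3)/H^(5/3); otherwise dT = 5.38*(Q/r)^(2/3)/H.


r/H = 1.853 / 3.115 = 0.59486
r/H > 0.18, so dT = 5.38*(Q/r)^(2/3)/H
Q/r = 452.27
(Q/r)^(2/3) = 58.921
dT = 5.38 * 58.921 / 3.115 = 101.76 K

101.76 K


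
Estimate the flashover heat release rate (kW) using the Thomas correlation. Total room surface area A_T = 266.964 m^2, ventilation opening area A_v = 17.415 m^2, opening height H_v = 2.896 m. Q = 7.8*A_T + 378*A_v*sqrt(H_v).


7.8*A_T = 2082.3
sqrt(H_v) = 1.7018
378*A_v*sqrt(H_v) = 11202
Q = 2082.3 + 11202 = 13285 kW

13285 kW


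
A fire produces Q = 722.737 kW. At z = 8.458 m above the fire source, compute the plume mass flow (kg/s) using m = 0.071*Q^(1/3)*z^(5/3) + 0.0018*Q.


Q^(1/3) = 8.9742
z^(5/3) = 35.111
First term = 0.071 * 8.9742 * 35.111 = 22.372
Second term = 0.0018 * 722.737 = 1.3009
m = 23.673 kg/s

23.673 kg/s


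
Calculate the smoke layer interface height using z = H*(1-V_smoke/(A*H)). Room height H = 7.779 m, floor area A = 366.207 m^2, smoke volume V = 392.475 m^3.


V/(A*H) = 0.13777
1 - 0.13777 = 0.86223
z = 7.779 * 0.86223 = 6.7073 m

6.7073 m


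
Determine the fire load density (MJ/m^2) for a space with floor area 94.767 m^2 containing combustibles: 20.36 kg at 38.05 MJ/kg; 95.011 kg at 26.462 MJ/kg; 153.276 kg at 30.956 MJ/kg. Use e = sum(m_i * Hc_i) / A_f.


Total energy = 20.36*38.05 + 95.011*26.462 + 153.276*30.956
= 774.698 + 2514.181 + 4744.812
= 8033.691 MJ
e = 8033.691 / 94.767 = 84.773 MJ/m^2

84.773 MJ/m^2


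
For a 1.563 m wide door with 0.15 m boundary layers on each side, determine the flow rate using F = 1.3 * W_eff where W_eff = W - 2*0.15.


W_eff = 1.563 - 0.30 = 1.263 m
F = 1.3 * 1.263 = 1.6419 persons/s

1.6419 persons/s


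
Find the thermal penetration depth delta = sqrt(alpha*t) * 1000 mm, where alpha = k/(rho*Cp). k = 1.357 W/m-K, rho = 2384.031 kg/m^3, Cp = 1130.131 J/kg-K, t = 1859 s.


alpha = 1.357 / (2384.031 * 1130.131) = 5.0366e-07 m^2/s
alpha * t = 0.00093631
delta = sqrt(0.00093631) * 1000 = 30.599 mm

30.599 mm
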